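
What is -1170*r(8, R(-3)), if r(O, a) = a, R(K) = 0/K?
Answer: 0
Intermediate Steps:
R(K) = 0
-1170*r(8, R(-3)) = -1170*0 = 0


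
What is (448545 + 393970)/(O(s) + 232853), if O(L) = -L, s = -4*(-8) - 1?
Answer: 842515/232822 ≈ 3.6187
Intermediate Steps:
s = 31 (s = 32 - 1 = 31)
(448545 + 393970)/(O(s) + 232853) = (448545 + 393970)/(-1*31 + 232853) = 842515/(-31 + 232853) = 842515/232822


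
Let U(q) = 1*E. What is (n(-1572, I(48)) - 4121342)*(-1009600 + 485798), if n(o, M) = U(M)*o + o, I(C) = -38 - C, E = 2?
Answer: 2161237432516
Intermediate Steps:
U(q) = 2 (U(q) = 1*2 = 2)
n(o, M) = 3*o (n(o, M) = 2*o + o = 3*o)
(n(-1572, I(48)) - 4121342)*(-1009600 + 485798) = (3*(-1572) - 4121342)*(-1009600 + 485798) = (-4716 - 4121342)*(-523802) = -4126058*(-523802) = 2161237432516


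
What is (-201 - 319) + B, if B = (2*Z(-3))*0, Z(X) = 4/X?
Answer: -520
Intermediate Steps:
B = 0 (B = (2*(4/(-3)))*0 = (2*(4*(-⅓)))*0 = (2*(-4/3))*0 = -8/3*0 = 0)
(-201 - 319) + B = (-201 - 319) + 0 = -520 + 0 = -520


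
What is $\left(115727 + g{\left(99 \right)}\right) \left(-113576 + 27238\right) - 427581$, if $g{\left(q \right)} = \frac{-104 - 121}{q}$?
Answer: $- \frac{109910559927}{11} \approx -9.9919 \cdot 10^{9}$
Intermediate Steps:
$g{\left(q \right)} = - \frac{225}{q}$ ($g{\left(q \right)} = \frac{-104 - 121}{q} = - \frac{225}{q}$)
$\left(115727 + g{\left(99 \right)}\right) \left(-113576 + 27238\right) - 427581 = \left(115727 - \frac{225}{99}\right) \left(-113576 + 27238\right) - 427581 = \left(115727 - \frac{25}{11}\right) \left(-86338\right) - 427581 = \frac{1272972}{11} \left(-86338\right) - 427581 = - \frac{109905856536}{11} - 427581 = - \frac{109910559927}{11}$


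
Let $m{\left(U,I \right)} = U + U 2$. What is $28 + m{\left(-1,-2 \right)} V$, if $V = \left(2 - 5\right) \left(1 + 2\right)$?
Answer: $55$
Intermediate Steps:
$m{\left(U,I \right)} = 3 U$ ($m{\left(U,I \right)} = U + 2 U = 3 U$)
$V = -9$ ($V = \left(2 - 5\right) 3 = \left(-3\right) 3 = -9$)
$28 + m{\left(-1,-2 \right)} V = 28 + 3 \left(-1\right) \left(-9\right) = 28 - -27 = 28 + 27 = 55$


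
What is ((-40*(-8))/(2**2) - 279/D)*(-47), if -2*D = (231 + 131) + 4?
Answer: -233731/61 ≈ -3831.7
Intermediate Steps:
D = -183 (D = -((231 + 131) + 4)/2 = -(362 + 4)/2 = -1/2*366 = -183)
((-40*(-8))/(2**2) - 279/D)*(-47) = ((-40*(-8))/(2**2) - 279/(-183))*(-47) = (320/4 - 279*(-1/183))*(-47) = (320*(1/4) + 93/61)*(-47) = (80 + 93/61)*(-47) = (4973/61)*(-47) = -233731/61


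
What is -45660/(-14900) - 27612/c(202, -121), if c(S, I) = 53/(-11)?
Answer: 226401339/39485 ≈ 5733.9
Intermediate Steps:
c(S, I) = -53/11 (c(S, I) = 53*(-1/11) = -53/11)
-45660/(-14900) - 27612/c(202, -121) = -45660/(-14900) - 27612/(-53/11) = -45660*(-1/14900) - 27612*(-11/53) = 2283/745 + 303732/53 = 226401339/39485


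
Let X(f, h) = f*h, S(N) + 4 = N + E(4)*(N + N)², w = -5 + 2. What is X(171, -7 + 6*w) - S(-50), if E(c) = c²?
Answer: -164221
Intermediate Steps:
w = -3
S(N) = -4 + N + 64*N² (S(N) = -4 + (N + 4²*(N + N)²) = -4 + (N + 16*(2*N)²) = -4 + (N + 16*(4*N²)) = -4 + (N + 64*N²) = -4 + N + 64*N²)
X(171, -7 + 6*w) - S(-50) = 171*(-7 + 6*(-3)) - (-4 - 50 + 64*(-50)²) = 171*(-7 - 18) - (-4 - 50 + 64*2500) = 171*(-25) - (-4 - 50 + 160000) = -4275 - 1*159946 = -4275 - 159946 = -164221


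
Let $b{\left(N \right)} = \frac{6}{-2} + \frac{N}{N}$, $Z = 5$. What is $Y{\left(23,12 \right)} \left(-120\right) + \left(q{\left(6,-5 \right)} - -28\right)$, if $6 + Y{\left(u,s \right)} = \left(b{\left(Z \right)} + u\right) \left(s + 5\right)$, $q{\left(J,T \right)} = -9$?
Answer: $-42101$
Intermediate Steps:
$b{\left(N \right)} = -2$ ($b{\left(N \right)} = 6 \left(- \frac{1}{2}\right) + 1 = -3 + 1 = -2$)
$Y{\left(u,s \right)} = -6 + \left(-2 + u\right) \left(5 + s\right)$ ($Y{\left(u,s \right)} = -6 + \left(-2 + u\right) \left(s + 5\right) = -6 + \left(-2 + u\right) \left(5 + s\right)$)
$Y{\left(23,12 \right)} \left(-120\right) + \left(q{\left(6,-5 \right)} - -28\right) = \left(-16 - 24 + 5 \cdot 23 + 12 \cdot 23\right) \left(-120\right) - -19 = \left(-16 - 24 + 115 + 276\right) \left(-120\right) + \left(-9 + 28\right) = 351 \left(-120\right) + 19 = -42120 + 19 = -42101$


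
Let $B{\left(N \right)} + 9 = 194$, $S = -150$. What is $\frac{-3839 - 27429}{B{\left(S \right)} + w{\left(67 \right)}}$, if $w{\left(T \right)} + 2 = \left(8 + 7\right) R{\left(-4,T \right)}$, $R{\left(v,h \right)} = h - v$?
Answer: $- \frac{7817}{312} \approx -25.054$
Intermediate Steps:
$w{\left(T \right)} = 58 + 15 T$ ($w{\left(T \right)} = -2 + \left(8 + 7\right) \left(T - -4\right) = -2 + 15 \left(T + 4\right) = -2 + 15 \left(4 + T\right) = -2 + \left(60 + 15 T\right) = 58 + 15 T$)
$B{\left(N \right)} = 185$ ($B{\left(N \right)} = -9 + 194 = 185$)
$\frac{-3839 - 27429}{B{\left(S \right)} + w{\left(67 \right)}} = \frac{-3839 - 27429}{185 + \left(58 + 15 \cdot 67\right)} = - \frac{31268}{185 + \left(58 + 1005\right)} = - \frac{31268}{185 + 1063} = - \frac{31268}{1248} = \left(-31268\right) \frac{1}{1248} = - \frac{7817}{312}$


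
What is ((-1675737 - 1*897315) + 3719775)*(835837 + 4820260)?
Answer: 6485976520131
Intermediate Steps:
((-1675737 - 1*897315) + 3719775)*(835837 + 4820260) = ((-1675737 - 897315) + 3719775)*5656097 = (-2573052 + 3719775)*5656097 = 1146723*5656097 = 6485976520131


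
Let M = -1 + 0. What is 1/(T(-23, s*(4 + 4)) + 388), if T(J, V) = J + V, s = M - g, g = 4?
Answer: 1/325 ≈ 0.0030769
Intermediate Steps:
M = -1
s = -5 (s = -1 - 1*4 = -1 - 4 = -5)
1/(T(-23, s*(4 + 4)) + 388) = 1/((-23 - 5*(4 + 4)) + 388) = 1/((-23 - 5*8) + 388) = 1/((-23 - 40) + 388) = 1/(-63 + 388) = 1/325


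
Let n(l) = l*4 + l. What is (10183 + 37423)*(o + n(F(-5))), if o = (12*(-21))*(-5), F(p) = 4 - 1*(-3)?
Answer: 61649770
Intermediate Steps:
F(p) = 7 (F(p) = 4 + 3 = 7)
n(l) = 5*l (n(l) = 4*l + l = 5*l)
o = 1260 (o = -252*(-5) = 1260)
(10183 + 37423)*(o + n(F(-5))) = (10183 + 37423)*(1260 + 5*7) = 47606*(1260 + 35) = 47606*1295 = 61649770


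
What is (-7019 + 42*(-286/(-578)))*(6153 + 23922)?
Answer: -60826236375/289 ≈ -2.1047e+8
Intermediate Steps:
(-7019 + 42*(-286/(-578)))*(6153 + 23922) = (-7019 + 42*(-286*(-1/578)))*30075 = (-7019 + 42*(143/289))*30075 = (-7019 + 6006/289)*30075 = -2022485/289*30075 = -60826236375/289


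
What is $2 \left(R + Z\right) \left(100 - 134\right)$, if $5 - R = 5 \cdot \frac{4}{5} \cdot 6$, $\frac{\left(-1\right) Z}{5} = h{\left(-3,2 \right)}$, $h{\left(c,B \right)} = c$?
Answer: $272$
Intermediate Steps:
$Z = 15$ ($Z = \left(-5\right) \left(-3\right) = 15$)
$R = -19$ ($R = 5 - 5 \cdot \frac{4}{5} \cdot 6 = 5 - 4 \cdot 6 = 5 - 24 = -19$)
$2 \left(R + Z\right) \left(100 - 134\right) = 2 \left(-19 + 15\right) \left(100 - 134\right) = 2 \left(-4\right) \left(-34\right) = \left(-8\right) \left(-34\right) = 272$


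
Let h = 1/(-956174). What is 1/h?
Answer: -956174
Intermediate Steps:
h = -1/956174 ≈ -1.0458e-6
1/h = 1/(-1/956174) = -956174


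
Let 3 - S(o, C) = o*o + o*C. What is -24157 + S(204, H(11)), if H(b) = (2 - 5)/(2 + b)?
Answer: -854398/13 ≈ -65723.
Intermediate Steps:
H(b) = -3/(2 + b)
S(o, C) = 3 - o² - C*o (S(o, C) = 3 - (o*o + o*C) = 3 - (o² + C*o) = 3 + (-o² - C*o) = 3 - o² - C*o)
-24157 + S(204, H(11)) = -24157 + (3 - 1*204² - 1*(-3/(2 + 11))*204) = -24157 + (3 - 1*41616 - 1*(-3/13)*204) = -24157 + (3 - 41616 - 1*(-3*1/13)*204) = -24157 + (3 - 41616 - 1*(-3/13)*204) = -24157 + (3 - 41616 + 612/13) = -24157 - 540357/13 = -854398/13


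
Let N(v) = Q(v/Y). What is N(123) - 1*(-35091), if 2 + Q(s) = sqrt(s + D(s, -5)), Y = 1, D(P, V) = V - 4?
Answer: 35089 + sqrt(114) ≈ 35100.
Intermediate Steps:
D(P, V) = -4 + V
Q(s) = -2 + sqrt(-9 + s) (Q(s) = -2 + sqrt(s + (-4 - 5)) = -2 + sqrt(s - 9) = -2 + sqrt(-9 + s))
N(v) = -2 + sqrt(-9 + v) (N(v) = -2 + sqrt(-9 + v/1) = -2 + sqrt(-9 + v*1) = -2 + sqrt(-9 + v))
N(123) - 1*(-35091) = (-2 + sqrt(-9 + 123)) - 1*(-35091) = (-2 + sqrt(114)) + 35091 = 35089 + sqrt(114)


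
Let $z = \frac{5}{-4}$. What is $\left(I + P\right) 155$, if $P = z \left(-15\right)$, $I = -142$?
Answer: $- \frac{76415}{4} \approx -19104.0$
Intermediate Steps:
$z = - \frac{5}{4}$ ($z = 5 \left(- \frac{1}{4}\right) = - \frac{5}{4} \approx -1.25$)
$P = \frac{75}{4}$ ($P = \left(- \frac{5}{4}\right) \left(-15\right) = \frac{75}{4} \approx 18.75$)
$\left(I + P\right) 155 = \left(-142 + \frac{75}{4}\right) 155 = \left(- \frac{493}{4}\right) 155 = - \frac{76415}{4}$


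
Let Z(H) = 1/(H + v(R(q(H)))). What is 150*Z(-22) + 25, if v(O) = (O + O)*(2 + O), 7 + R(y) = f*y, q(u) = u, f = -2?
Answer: 35875/1432 ≈ 25.052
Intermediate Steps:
R(y) = -7 - 2*y
v(O) = 2*O*(2 + O) (v(O) = (2*O)*(2 + O) = 2*O*(2 + O))
Z(H) = 1/(H + 2*(-7 - 2*H)*(-5 - 2*H)) (Z(H) = 1/(H + 2*(-7 - 2*H)*(2 + (-7 - 2*H))) = 1/(H + 2*(-7 - 2*H)*(-5 - 2*H)))
150*Z(-22) + 25 = 150/(70 + 8*(-22)² + 49*(-22)) + 25 = 150/(70 + 8*484 - 1078) + 25 = 150/(70 + 3872 - 1078) + 25 = 150/2864 + 25 = 150*(1/2864) + 25 = 75/1432 + 25 = 35875/1432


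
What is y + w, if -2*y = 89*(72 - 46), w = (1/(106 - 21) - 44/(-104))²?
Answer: -5649980179/4884100 ≈ -1156.8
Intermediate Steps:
w = 923521/4884100 (w = (1/85 - 44*(-1/104))² = (1/85 + 11/26)² = (961/2210)² = 923521/4884100 ≈ 0.18909)
y = -1157 (y = -89*(72 - 46)/2 = -89*26/2 = -½*2314 = -1157)
y + w = -1157 + 923521/4884100 = -5649980179/4884100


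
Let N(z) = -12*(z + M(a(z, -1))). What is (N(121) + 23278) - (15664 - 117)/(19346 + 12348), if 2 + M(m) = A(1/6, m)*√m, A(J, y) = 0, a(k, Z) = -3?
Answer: 692498353/31694 ≈ 21850.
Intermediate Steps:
M(m) = -2 (M(m) = -2 + 0*√m = -2 + 0 = -2)
N(z) = 24 - 12*z (N(z) = -12*(z - 2) = -12*(-2 + z) = 24 - 12*z)
(N(121) + 23278) - (15664 - 117)/(19346 + 12348) = ((24 - 12*121) + 23278) - (15664 - 117)/(19346 + 12348) = ((24 - 1452) + 23278) - 15547/31694 = (-1428 + 23278) - 15547/31694 = 21850 - 1*15547/31694 = 21850 - 15547/31694 = 692498353/31694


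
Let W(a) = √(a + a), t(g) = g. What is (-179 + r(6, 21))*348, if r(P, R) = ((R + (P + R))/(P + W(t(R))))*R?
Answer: -413076 + 58464*√42 ≈ -34186.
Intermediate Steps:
W(a) = √2*√a (W(a) = √(2*a) = √2*√a)
r(P, R) = R*(P + 2*R)/(P + √2*√R) (r(P, R) = ((R + (P + R))/(P + √2*√R))*R = ((P + 2*R)/(P + √2*√R))*R = R*(P + 2*R)/(P + √2*√R))
(-179 + r(6, 21))*348 = (-179 + 21*(6 + 2*21)/(6 + √2*√21))*348 = (-179 + 21*(6 + 42)/(6 + √42))*348 = (-179 + 21*48/(6 + √42))*348 = (-179 + 1008/(6 + √42))*348 = -62292 + 350784/(6 + √42)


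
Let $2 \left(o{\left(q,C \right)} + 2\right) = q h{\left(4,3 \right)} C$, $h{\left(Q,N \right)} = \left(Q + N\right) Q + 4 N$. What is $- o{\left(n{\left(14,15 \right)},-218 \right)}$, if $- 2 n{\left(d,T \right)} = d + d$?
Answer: $-61038$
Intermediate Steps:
$h{\left(Q,N \right)} = 4 N + Q \left(N + Q\right)$ ($h{\left(Q,N \right)} = \left(N + Q\right) Q + 4 N = Q \left(N + Q\right) + 4 N = 4 N + Q \left(N + Q\right)$)
$n{\left(d,T \right)} = - d$ ($n{\left(d,T \right)} = - \frac{d + d}{2} = - \frac{2 d}{2} = - d$)
$o{\left(q,C \right)} = -2 + 20 C q$ ($o{\left(q,C \right)} = -2 + \frac{q \left(4^{2} + 4 \cdot 3 + 3 \cdot 4\right) C}{2} = -2 + \frac{q \left(16 + 12 + 12\right) C}{2} = -2 + \frac{q 40 C}{2} = -2 + \frac{40 q C}{2} = -2 + \frac{40 C q}{2} = -2 + 20 C q$)
$- o{\left(n{\left(14,15 \right)},-218 \right)} = - (-2 + 20 \left(-218\right) \left(\left(-1\right) 14\right)) = - (-2 + 20 \left(-218\right) \left(-14\right)) = - (-2 + 61040) = \left(-1\right) 61038 = -61038$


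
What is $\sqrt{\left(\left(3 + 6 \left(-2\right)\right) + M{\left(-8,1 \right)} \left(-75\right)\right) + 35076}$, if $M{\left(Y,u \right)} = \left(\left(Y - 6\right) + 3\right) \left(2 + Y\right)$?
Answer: $\sqrt{30117} \approx 173.54$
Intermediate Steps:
$M{\left(Y,u \right)} = \left(-3 + Y\right) \left(2 + Y\right)$ ($M{\left(Y,u \right)} = \left(\left(Y - 6\right) + 3\right) \left(2 + Y\right) = \left(\left(-6 + Y\right) + 3\right) \left(2 + Y\right) = \left(-3 + Y\right) \left(2 + Y\right)$)
$\sqrt{\left(\left(3 + 6 \left(-2\right)\right) + M{\left(-8,1 \right)} \left(-75\right)\right) + 35076} = \sqrt{\left(\left(3 + 6 \left(-2\right)\right) + \left(-6 + \left(-8\right)^{2} - -8\right) \left(-75\right)\right) + 35076} = \sqrt{\left(\left(3 - 12\right) + \left(-6 + 64 + 8\right) \left(-75\right)\right) + 35076} = \sqrt{\left(-9 + 66 \left(-75\right)\right) + 35076} = \sqrt{\left(-9 - 4950\right) + 35076} = \sqrt{-4959 + 35076} = \sqrt{30117}$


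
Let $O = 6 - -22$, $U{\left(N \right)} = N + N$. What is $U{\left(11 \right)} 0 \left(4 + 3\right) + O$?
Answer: $28$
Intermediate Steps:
$U{\left(N \right)} = 2 N$
$O = 28$ ($O = 6 + 22 = 28$)
$U{\left(11 \right)} 0 \left(4 + 3\right) + O = 2 \cdot 11 \cdot 0 \left(4 + 3\right) + 28 = 22 \cdot 0 \cdot 7 + 28 = 22 \cdot 0 + 28 = 0 + 28 = 28$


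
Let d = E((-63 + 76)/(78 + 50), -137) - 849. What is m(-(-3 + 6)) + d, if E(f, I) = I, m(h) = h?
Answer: -989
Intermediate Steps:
d = -986 (d = -137 - 849 = -986)
m(-(-3 + 6)) + d = -(-3 + 6) - 986 = -1*3 - 986 = -3 - 986 = -989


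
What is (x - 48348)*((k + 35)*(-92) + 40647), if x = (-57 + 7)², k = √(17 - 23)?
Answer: -1715953096 + 4218016*I*√6 ≈ -1.716e+9 + 1.0332e+7*I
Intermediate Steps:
k = I*√6 (k = √(-6) = I*√6 ≈ 2.4495*I)
x = 2500 (x = (-50)² = 2500)
(x - 48348)*((k + 35)*(-92) + 40647) = (2500 - 48348)*((I*√6 + 35)*(-92) + 40647) = -45848*((35 + I*√6)*(-92) + 40647) = -45848*((-3220 - 92*I*√6) + 40647) = -45848*(37427 - 92*I*√6) = -1715953096 + 4218016*I*√6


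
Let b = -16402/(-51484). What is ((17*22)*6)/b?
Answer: 57765048/8201 ≈ 7043.7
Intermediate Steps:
b = 8201/25742 (b = -16402*(-1/51484) = 8201/25742 ≈ 0.31858)
((17*22)*6)/b = ((17*22)*6)/(8201/25742) = (374*6)*(25742/8201) = 2244*(25742/8201) = 57765048/8201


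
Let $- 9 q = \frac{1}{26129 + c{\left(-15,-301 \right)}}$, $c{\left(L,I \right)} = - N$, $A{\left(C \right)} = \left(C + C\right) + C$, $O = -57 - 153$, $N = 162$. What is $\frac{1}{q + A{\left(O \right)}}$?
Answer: $- \frac{233703}{147232891} \approx -0.0015873$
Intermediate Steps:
$O = -210$
$A{\left(C \right)} = 3 C$ ($A{\left(C \right)} = 2 C + C = 3 C$)
$c{\left(L,I \right)} = -162$ ($c{\left(L,I \right)} = \left(-1\right) 162 = -162$)
$q = - \frac{1}{233703}$ ($q = - \frac{1}{9 \left(26129 - 162\right)} = - \frac{1}{9 \cdot 25967} = \left(- \frac{1}{9}\right) \frac{1}{25967} = - \frac{1}{233703} \approx -4.2789 \cdot 10^{-6}$)
$\frac{1}{q + A{\left(O \right)}} = \frac{1}{- \frac{1}{233703} + 3 \left(-210\right)} = \frac{1}{- \frac{1}{233703} - 630} = \frac{1}{- \frac{147232891}{233703}} = - \frac{233703}{147232891}$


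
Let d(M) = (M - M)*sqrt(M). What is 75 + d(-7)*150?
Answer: 75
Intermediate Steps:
d(M) = 0 (d(M) = 0*sqrt(M) = 0)
75 + d(-7)*150 = 75 + 0*150 = 75 + 0 = 75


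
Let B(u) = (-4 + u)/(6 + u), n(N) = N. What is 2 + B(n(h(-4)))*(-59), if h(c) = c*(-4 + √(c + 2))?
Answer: -4108/129 + 590*I*√2/129 ≈ -31.845 + 6.4681*I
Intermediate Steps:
h(c) = c*(-4 + √(2 + c))
B(u) = (-4 + u)/(6 + u)
2 + B(n(h(-4)))*(-59) = 2 + ((-4 - 4*(-4 + √(2 - 4)))/(6 - 4*(-4 + √(2 - 4))))*(-59) = 2 + ((-4 - 4*(-4 + √(-2)))/(6 - 4*(-4 + √(-2))))*(-59) = 2 + ((-4 - 4*(-4 + I*√2))/(6 - 4*(-4 + I*√2)))*(-59) = 2 + ((-4 + (16 - 4*I*√2))/(6 + (16 - 4*I*√2)))*(-59) = 2 + ((12 - 4*I*√2)/(22 - 4*I*√2))*(-59) = 2 - 59*(12 - 4*I*√2)/(22 - 4*I*√2)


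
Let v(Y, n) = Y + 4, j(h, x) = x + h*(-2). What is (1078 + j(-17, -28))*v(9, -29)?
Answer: 14092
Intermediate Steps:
j(h, x) = x - 2*h
v(Y, n) = 4 + Y
(1078 + j(-17, -28))*v(9, -29) = (1078 + (-28 - 2*(-17)))*(4 + 9) = (1078 + (-28 + 34))*13 = (1078 + 6)*13 = 1084*13 = 14092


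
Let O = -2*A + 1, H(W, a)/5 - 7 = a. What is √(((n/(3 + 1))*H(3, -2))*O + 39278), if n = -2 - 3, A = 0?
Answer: 3*√17443/2 ≈ 198.11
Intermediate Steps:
H(W, a) = 35 + 5*a
O = 1 (O = -2*0 + 1 = 0 + 1 = 1)
n = -5
√(((n/(3 + 1))*H(3, -2))*O + 39278) = √(((-5/(3 + 1))*(35 + 5*(-2)))*1 + 39278) = √(((-5/4)*(35 - 10))*1 + 39278) = √((-5*¼*25)*1 + 39278) = √(-5/4*25*1 + 39278) = √(-125/4*1 + 39278) = √(-125/4 + 39278) = √(156987/4) = 3*√17443/2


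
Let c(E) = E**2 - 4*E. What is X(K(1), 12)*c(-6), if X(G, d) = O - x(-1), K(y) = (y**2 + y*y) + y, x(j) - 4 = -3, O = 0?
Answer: -60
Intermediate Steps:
x(j) = 1 (x(j) = 4 - 3 = 1)
K(y) = y + 2*y**2 (K(y) = (y**2 + y**2) + y = 2*y**2 + y = y + 2*y**2)
X(G, d) = -1 (X(G, d) = 0 - 1*1 = 0 - 1 = -1)
X(K(1), 12)*c(-6) = -(-6)*(-4 - 6) = -(-6)*(-10) = -1*60 = -60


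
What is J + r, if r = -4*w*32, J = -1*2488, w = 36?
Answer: -7096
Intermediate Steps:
J = -2488
r = -4608 (r = -4*36*32 = -144*32 = -4608)
J + r = -2488 - 4608 = -7096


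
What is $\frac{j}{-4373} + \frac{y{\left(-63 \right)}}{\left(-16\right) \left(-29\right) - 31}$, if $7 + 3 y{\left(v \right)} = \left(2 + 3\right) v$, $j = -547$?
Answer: $- \frac{697553}{5680527} \approx -0.1228$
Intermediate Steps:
$y{\left(v \right)} = - \frac{7}{3} + \frac{5 v}{3}$ ($y{\left(v \right)} = - \frac{7}{3} + \frac{\left(2 + 3\right) v}{3} = - \frac{7}{3} + \frac{5 v}{3}$)
$\frac{j}{-4373} + \frac{y{\left(-63 \right)}}{\left(-16\right) \left(-29\right) - 31} = - \frac{547}{-4373} + \frac{- \frac{7}{3} + \frac{5}{3} \left(-63\right)}{\left(-16\right) \left(-29\right) - 31} = \left(-547\right) \left(- \frac{1}{4373}\right) + \frac{- \frac{7}{3} - 105}{464 - 31} = \frac{547}{4373} - \frac{322}{3 \cdot 433} = \frac{547}{4373} - \frac{322}{1299} = - \frac{697553}{5680527}$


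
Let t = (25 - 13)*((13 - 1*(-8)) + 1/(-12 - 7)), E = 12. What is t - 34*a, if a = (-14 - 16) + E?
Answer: 16404/19 ≈ 863.37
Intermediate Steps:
a = -18 (a = (-14 - 16) + 12 = -30 + 12 = -18)
t = 4776/19 (t = 12*((13 + 8) + 1/(-19)) = 12*(21 - 1/19) = 12*(398/19) = 4776/19 ≈ 251.37)
t - 34*a = 4776/19 - 34*(-18) = 4776/19 + 612 = 16404/19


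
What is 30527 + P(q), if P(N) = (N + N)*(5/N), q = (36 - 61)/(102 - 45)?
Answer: 30537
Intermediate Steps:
q = -25/57 ≈ -0.43860
P(N) = 10 (P(N) = (2*N)*(5/N) = 10)
30527 + P(q) = 30527 + 10 = 30537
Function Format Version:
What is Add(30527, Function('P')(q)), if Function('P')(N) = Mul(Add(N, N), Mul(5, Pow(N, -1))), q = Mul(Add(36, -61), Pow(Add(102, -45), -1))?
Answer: 30537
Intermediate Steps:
q = Rational(-25, 57) (q = Mul(-25, Pow(57, -1)) = Mul(-25, Rational(1, 57)) = Rational(-25, 57) ≈ -0.43860)
Function('P')(N) = 10 (Function('P')(N) = Mul(Mul(2, N), Mul(5, Pow(N, -1))) = 10)
Add(30527, Function('P')(q)) = Add(30527, 10) = 30537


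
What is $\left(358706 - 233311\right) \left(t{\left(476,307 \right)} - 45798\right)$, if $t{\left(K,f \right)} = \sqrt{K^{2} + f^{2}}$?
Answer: $-5742840210 + 626975 \sqrt{12833} \approx -5.6718 \cdot 10^{9}$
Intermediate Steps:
$\left(358706 - 233311\right) \left(t{\left(476,307 \right)} - 45798\right) = \left(358706 - 233311\right) \left(\sqrt{476^{2} + 307^{2}} - 45798\right) = 125395 \left(\sqrt{226576 + 94249} - 45798\right) = 125395 \left(\sqrt{320825} - 45798\right) = 125395 \left(5 \sqrt{12833} - 45798\right) = 125395 \left(-45798 + 5 \sqrt{12833}\right) = -5742840210 + 626975 \sqrt{12833}$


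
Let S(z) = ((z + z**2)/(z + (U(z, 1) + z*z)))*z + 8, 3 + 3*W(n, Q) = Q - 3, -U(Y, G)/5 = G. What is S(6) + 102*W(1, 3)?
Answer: -3226/37 ≈ -87.189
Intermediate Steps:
U(Y, G) = -5*G
W(n, Q) = -2 + Q/3 (W(n, Q) = -1 + (Q - 3)/3 = -1 + (-3 + Q)/3 = -1 + (-1 + Q/3) = -2 + Q/3)
S(z) = 8 + z*(z + z**2)/(-5 + z + z**2) (S(z) = ((z + z**2)/(z + (-5*1 + z*z)))*z + 8 = ((z + z**2)/(z + (-5 + z**2)))*z + 8 = ((z + z**2)/(-5 + z + z**2))*z + 8 = z*(z + z**2)/(-5 + z + z**2) + 8 = 8 + z*(z + z**2)/(-5 + z + z**2))
S(6) + 102*W(1, 3) = (-40 + 6**3 + 8*6 + 9*6**2)/(-5 + 6 + 6**2) + 102*(-2 + (1/3)*3) = (-40 + 216 + 48 + 9*36)/(-5 + 6 + 36) + 102*(-2 + 1) = (-40 + 216 + 48 + 324)/37 + 102*(-1) = (1/37)*548 - 102 = 548/37 - 102 = -3226/37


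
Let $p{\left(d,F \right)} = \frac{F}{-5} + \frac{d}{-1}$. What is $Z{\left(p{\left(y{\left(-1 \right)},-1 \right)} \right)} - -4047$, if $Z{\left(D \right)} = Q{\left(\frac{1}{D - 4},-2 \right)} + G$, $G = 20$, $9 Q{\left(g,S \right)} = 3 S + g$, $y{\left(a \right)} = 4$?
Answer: $\frac{1427278}{351} \approx 4066.3$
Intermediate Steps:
$Q{\left(g,S \right)} = \frac{S}{3} + \frac{g}{9}$ ($Q{\left(g,S \right)} = \frac{3 S + g}{9} = \frac{g + 3 S}{9} = \frac{S}{3} + \frac{g}{9}$)
$p{\left(d,F \right)} = - d - \frac{F}{5}$ ($p{\left(d,F \right)} = F \left(- \frac{1}{5}\right) + d \left(-1\right) = - \frac{F}{5} - d = - d - \frac{F}{5}$)
$Z{\left(D \right)} = \frac{58}{3} + \frac{1}{9 \left(-4 + D\right)}$ ($Z{\left(D \right)} = \left(\frac{1}{3} \left(-2\right) + \frac{1}{9 \left(D - 4\right)}\right) + 20 = \left(- \frac{2}{3} + \frac{1}{9 \left(-4 + D\right)}\right) + 20 = \frac{58}{3} + \frac{1}{9 \left(-4 + D\right)}$)
$Z{\left(p{\left(y{\left(-1 \right)},-1 \right)} \right)} - -4047 = \frac{-695 + 174 \left(\left(-1\right) 4 - - \frac{1}{5}\right)}{9 \left(-4 - \frac{19}{5}\right)} - -4047 = \frac{-695 + 174 \left(-4 + \frac{1}{5}\right)}{9 \left(-4 + \left(-4 + \frac{1}{5}\right)\right)} + 4047 = \frac{-695 + 174 \left(- \frac{19}{5}\right)}{9 \left(-4 - \frac{19}{5}\right)} + 4047 = \frac{-695 - \frac{3306}{5}}{9 \left(- \frac{39}{5}\right)} + 4047 = \frac{1}{9} \left(- \frac{5}{39}\right) \left(- \frac{6781}{5}\right) + 4047 = \frac{6781}{351} + 4047 = \frac{1427278}{351}$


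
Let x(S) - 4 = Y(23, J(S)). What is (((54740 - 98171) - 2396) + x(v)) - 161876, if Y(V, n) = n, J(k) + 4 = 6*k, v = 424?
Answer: -205159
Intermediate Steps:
J(k) = -4 + 6*k
x(S) = 6*S (x(S) = 4 + (-4 + 6*S) = 6*S)
(((54740 - 98171) - 2396) + x(v)) - 161876 = (((54740 - 98171) - 2396) + 6*424) - 161876 = ((-43431 - 2396) + 2544) - 161876 = (-45827 + 2544) - 161876 = -43283 - 161876 = -205159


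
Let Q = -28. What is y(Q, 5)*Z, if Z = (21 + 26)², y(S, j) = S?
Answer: -61852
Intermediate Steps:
Z = 2209 (Z = 47² = 2209)
y(Q, 5)*Z = -28*2209 = -61852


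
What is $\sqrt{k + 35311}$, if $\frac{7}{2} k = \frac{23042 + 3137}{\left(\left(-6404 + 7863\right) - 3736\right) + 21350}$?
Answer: $\frac{\sqrt{629432172798569}}{133511} \approx 187.91$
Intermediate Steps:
$k = \frac{52358}{133511}$ ($k = \frac{2 \frac{23042 + 3137}{\left(\left(-6404 + 7863\right) - 3736\right) + 21350}}{7} = \frac{2 \frac{26179}{\left(1459 - 3736\right) + 21350}}{7} = \frac{2 \frac{26179}{-2277 + 21350}}{7} = \frac{2 \cdot \frac{26179}{19073}}{7} = \frac{2 \cdot 26179 \cdot \frac{1}{19073}}{7} = \frac{2}{7} \cdot \frac{26179}{19073} = \frac{52358}{133511} \approx 0.39216$)
$\sqrt{k + 35311} = \sqrt{\frac{52358}{133511} + 35311} = \sqrt{\frac{4714459279}{133511}} = \frac{\sqrt{629432172798569}}{133511}$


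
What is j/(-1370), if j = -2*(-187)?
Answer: -187/685 ≈ -0.27299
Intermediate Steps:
j = 374
j/(-1370) = 374/(-1370) = 374*(-1/1370) = -187/685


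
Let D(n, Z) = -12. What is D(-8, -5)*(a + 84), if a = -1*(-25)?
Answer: -1308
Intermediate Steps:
a = 25
D(-8, -5)*(a + 84) = -12*(25 + 84) = -12*109 = -1308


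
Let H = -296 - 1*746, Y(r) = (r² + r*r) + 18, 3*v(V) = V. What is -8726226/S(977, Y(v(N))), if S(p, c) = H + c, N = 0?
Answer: 4363113/512 ≈ 8521.7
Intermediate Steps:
v(V) = V/3
Y(r) = 18 + 2*r² (Y(r) = (r² + r²) + 18 = 2*r² + 18 = 18 + 2*r²)
H = -1042 (H = -296 - 746 = -1042)
S(p, c) = -1042 + c
-8726226/S(977, Y(v(N))) = -8726226/(-1042 + (18 + 2*((⅓)*0)²)) = -8726226/(-1042 + (18 + 2*0²)) = -8726226/(-1042 + (18 + 2*0)) = -8726226/(-1042 + (18 + 0)) = -8726226/(-1042 + 18) = -8726226/(-1024) = -8726226*(-1/1024) = 4363113/512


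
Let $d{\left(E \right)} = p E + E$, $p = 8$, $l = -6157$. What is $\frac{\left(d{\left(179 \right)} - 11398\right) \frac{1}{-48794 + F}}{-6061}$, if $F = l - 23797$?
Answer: $- \frac{9787}{477291628} \approx -2.0505 \cdot 10^{-5}$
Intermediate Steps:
$d{\left(E \right)} = 9 E$ ($d{\left(E \right)} = 8 E + E = 9 E$)
$F = -29954$ ($F = -6157 - 23797 = -29954$)
$\frac{\left(d{\left(179 \right)} - 11398\right) \frac{1}{-48794 + F}}{-6061} = \frac{\left(9 \cdot 179 - 11398\right) \frac{1}{-48794 - 29954}}{-6061} = \frac{1611 - 11398}{-78748} \left(- \frac{1}{6061}\right) = \left(-9787\right) \left(- \frac{1}{78748}\right) \left(- \frac{1}{6061}\right) = \frac{9787}{78748} \left(- \frac{1}{6061}\right) = - \frac{9787}{477291628}$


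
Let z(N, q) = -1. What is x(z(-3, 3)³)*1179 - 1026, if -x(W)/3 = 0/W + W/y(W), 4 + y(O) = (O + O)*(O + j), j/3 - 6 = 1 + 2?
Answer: -60993/56 ≈ -1089.2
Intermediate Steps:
j = 27 (j = 18 + 3*(1 + 2) = 18 + 3*3 = 18 + 9 = 27)
y(O) = -4 + 2*O*(27 + O) (y(O) = -4 + (O + O)*(O + 27) = -4 + (2*O)*(27 + O) = -4 + 2*O*(27 + O))
x(W) = -3*W/(-4 + 2*W² + 54*W) (x(W) = -3*(0/W + W/(-4 + 2*W² + 54*W)) = -3*(0 + W/(-4 + 2*W² + 54*W)) = -3*W/(-4 + 2*W² + 54*W))
x(z(-3, 3)³)*1179 - 1026 = -3*(-1)³/(-4 + 2*((-1)³)² + 54*(-1)³)*1179 - 1026 = -3*(-1)/(-4 + 2*(-1)² + 54*(-1))*1179 - 1026 = -3*(-1)/(-4 + 2*1 - 54)*1179 - 1026 = -3*(-1)/(-4 + 2 - 54)*1179 - 1026 = -3*(-1)/(-56)*1179 - 1026 = -3*(-1)*(-1/56)*1179 - 1026 = -3/56*1179 - 1026 = -3537/56 - 1026 = -60993/56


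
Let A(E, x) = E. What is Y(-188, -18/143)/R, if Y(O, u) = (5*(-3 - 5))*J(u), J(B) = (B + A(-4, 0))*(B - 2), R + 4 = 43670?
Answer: -3587200/446463017 ≈ -0.0080347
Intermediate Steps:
R = 43666 (R = -4 + 43670 = 43666)
J(B) = (-4 + B)*(-2 + B) (J(B) = (B - 4)*(B - 2) = (-4 + B)*(-2 + B))
Y(O, u) = -320 - 40*u**2 + 240*u (Y(O, u) = (5*(-3 - 5))*(8 + u**2 - 6*u) = (5*(-8))*(8 + u**2 - 6*u) = -40*(8 + u**2 - 6*u) = -320 - 40*u**2 + 240*u)
Y(-188, -18/143)/R = (-320 - 40*(-18/143)**2 + 240*(-18/143))/43666 = (-320 - 40*(-18*1/143)**2 + 240*(-18*1/143))*(1/43666) = (-320 - 40*(-18/143)**2 + 240*(-18/143))*(1/43666) = (-320 - 40*324/20449 - 4320/143)*(1/43666) = (-320 - 12960/20449 - 4320/143)*(1/43666) = -7174400/20449*1/43666 = -3587200/446463017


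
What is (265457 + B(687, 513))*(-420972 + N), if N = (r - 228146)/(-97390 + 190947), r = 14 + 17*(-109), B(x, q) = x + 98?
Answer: -10485969761462138/93557 ≈ -1.1208e+11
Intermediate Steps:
B(x, q) = 98 + x
r = -1839 (r = 14 - 1853 = -1839)
N = -229985/93557 (N = (-1839 - 228146)/(-97390 + 190947) = -229985/93557 ≈ -2.4582)
(265457 + B(687, 513))*(-420972 + N) = (265457 + (98 + 687))*(-420972 - 229985/93557) = (265457 + 785)*(-39385107389/93557) = 266242*(-39385107389/93557) = -10485969761462138/93557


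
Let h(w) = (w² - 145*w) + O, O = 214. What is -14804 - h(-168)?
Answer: -67602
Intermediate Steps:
h(w) = 214 + w² - 145*w (h(w) = (w² - 145*w) + 214 = 214 + w² - 145*w)
-14804 - h(-168) = -14804 - (214 + (-168)² - 145*(-168)) = -14804 - (214 + 28224 + 24360) = -14804 - 1*52798 = -14804 - 52798 = -67602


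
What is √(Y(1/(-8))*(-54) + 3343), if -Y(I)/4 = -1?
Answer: √3127 ≈ 55.920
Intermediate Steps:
Y(I) = 4 (Y(I) = -4*(-1) = 4)
√(Y(1/(-8))*(-54) + 3343) = √(4*(-54) + 3343) = √(-216 + 3343) = √3127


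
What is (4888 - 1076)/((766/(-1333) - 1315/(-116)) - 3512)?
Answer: -589441936/541389497 ≈ -1.0888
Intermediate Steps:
(4888 - 1076)/((766/(-1333) - 1315/(-116)) - 3512) = 3812/((766*(-1/1333) - 1315*(-1/116)) - 3512) = 3812/((-766/1333 + 1315/116) - 3512) = 3812/(1664039/154628 - 3512) = 3812/(-541389497/154628) = 3812*(-154628/541389497) = -589441936/541389497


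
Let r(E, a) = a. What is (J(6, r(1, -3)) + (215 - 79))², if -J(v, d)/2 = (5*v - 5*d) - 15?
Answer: 5776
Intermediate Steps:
J(v, d) = 30 - 10*v + 10*d (J(v, d) = -2*((5*v - 5*d) - 15) = -2*((-5*d + 5*v) - 15) = -2*(-15 - 5*d + 5*v) = 30 - 10*v + 10*d)
(J(6, r(1, -3)) + (215 - 79))² = ((30 - 10*6 + 10*(-3)) + (215 - 79))² = ((30 - 60 - 30) + 136)² = (-60 + 136)² = 76² = 5776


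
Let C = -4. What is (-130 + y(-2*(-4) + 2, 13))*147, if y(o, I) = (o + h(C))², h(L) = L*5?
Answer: -4410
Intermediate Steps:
h(L) = 5*L
y(o, I) = (-20 + o)² (y(o, I) = (o + 5*(-4))² = (o - 20)² = (-20 + o)²)
(-130 + y(-2*(-4) + 2, 13))*147 = (-130 + (-20 + (-2*(-4) + 2))²)*147 = (-130 + (-20 + (8 + 2))²)*147 = (-130 + (-20 + 10)²)*147 = (-130 + (-10)²)*147 = (-130 + 100)*147 = -30*147 = -4410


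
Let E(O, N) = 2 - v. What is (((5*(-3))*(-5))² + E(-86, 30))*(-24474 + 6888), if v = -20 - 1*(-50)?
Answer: -98428842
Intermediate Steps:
v = 30 (v = -20 + 50 = 30)
E(O, N) = -28 (E(O, N) = 2 - 1*30 = 2 - 30 = -28)
(((5*(-3))*(-5))² + E(-86, 30))*(-24474 + 6888) = (((5*(-3))*(-5))² - 28)*(-24474 + 6888) = ((-15*(-5))² - 28)*(-17586) = (75² - 28)*(-17586) = (5625 - 28)*(-17586) = 5597*(-17586) = -98428842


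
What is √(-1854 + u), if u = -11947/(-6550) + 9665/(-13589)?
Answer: I*√587173687370250906/17801590 ≈ 43.045*I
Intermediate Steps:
u = 99042033/89007950 (u = -11947*(-1/6550) + 9665*(-1/13589) = 11947/6550 - 9665/13589 = 99042033/89007950 ≈ 1.1127)
√(-1854 + u) = √(-1854 + 99042033/89007950) = √(-164921697267/89007950) = I*√587173687370250906/17801590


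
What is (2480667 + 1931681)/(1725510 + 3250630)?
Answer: 1103087/1244035 ≈ 0.88670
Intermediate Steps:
(2480667 + 1931681)/(1725510 + 3250630) = 4412348/4976140 = 4412348*(1/4976140) = 1103087/1244035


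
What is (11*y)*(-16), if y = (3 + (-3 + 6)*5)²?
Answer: -57024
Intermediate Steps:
y = 324 (y = (3 + 3*5)² = (3 + 15)² = 18² = 324)
(11*y)*(-16) = (11*324)*(-16) = 3564*(-16) = -57024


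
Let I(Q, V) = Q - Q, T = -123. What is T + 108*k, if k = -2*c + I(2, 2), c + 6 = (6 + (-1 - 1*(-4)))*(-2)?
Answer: 5061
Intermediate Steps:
I(Q, V) = 0
c = -24 (c = -6 + (6 + (-1 - 1*(-4)))*(-2) = -6 + (6 + (-1 + 4))*(-2) = -6 + (6 + 3)*(-2) = -6 + 9*(-2) = -6 - 18 = -24)
k = 48 (k = -2*(-24) + 0 = 48 + 0 = 48)
T + 108*k = -123 + 108*48 = -123 + 5184 = 5061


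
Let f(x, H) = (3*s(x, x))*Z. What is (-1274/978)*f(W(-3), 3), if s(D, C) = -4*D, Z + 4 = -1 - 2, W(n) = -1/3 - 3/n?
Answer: -35672/489 ≈ -72.949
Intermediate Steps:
W(n) = -1/3 - 3/n (W(n) = -1*1/3 - 3/n = -1/3 - 3/n)
Z = -7 (Z = -4 + (-1 - 2) = -4 - 3 = -7)
f(x, H) = 84*x (f(x, H) = (3*(-4*x))*(-7) = -12*x*(-7) = 84*x)
(-1274/978)*f(W(-3), 3) = (-1274/978)*(84*((1/3)*(-9 - 1*(-3))/(-3))) = (-1274*1/978)*(84*((1/3)*(-1/3)*(-9 + 3))) = -17836*(1/3)*(-1/3)*(-6)/163 = -17836*2/(163*3) = -637/489*56 = -35672/489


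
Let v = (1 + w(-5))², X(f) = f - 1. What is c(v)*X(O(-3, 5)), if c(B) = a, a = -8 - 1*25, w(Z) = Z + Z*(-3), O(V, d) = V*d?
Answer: 528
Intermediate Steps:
w(Z) = -2*Z (w(Z) = Z - 3*Z = -2*Z)
X(f) = -1 + f
v = 121 (v = (1 - 2*(-5))² = (1 + 10)² = 11² = 121)
a = -33 (a = -8 - 25 = -33)
c(B) = -33
c(v)*X(O(-3, 5)) = -33*(-1 - 3*5) = -33*(-1 - 15) = -33*(-16) = 528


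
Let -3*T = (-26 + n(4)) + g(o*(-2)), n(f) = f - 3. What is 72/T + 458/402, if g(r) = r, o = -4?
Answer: 47309/3417 ≈ 13.845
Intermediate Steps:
n(f) = -3 + f
T = 17/3 (T = -((-26 + (-3 + 4)) - 4*(-2))/3 = -((-26 + 1) + 8)/3 = -(-25 + 8)/3 = -1/3*(-17) = 17/3 ≈ 5.6667)
72/T + 458/402 = 72/(17/3) + 458/402 = 72*(3/17) + 458*(1/402) = 216/17 + 229/201 = 47309/3417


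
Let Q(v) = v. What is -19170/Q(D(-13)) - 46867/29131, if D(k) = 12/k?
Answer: 1209862351/58262 ≈ 20766.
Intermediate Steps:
-19170/Q(D(-13)) - 46867/29131 = -19170/(12/(-13)) - 46867/29131 = -19170/(12*(-1/13)) - 46867*1/29131 = -19170/(-12/13) - 46867/29131 = -19170*(-13/12) - 46867/29131 = 41535/2 - 46867/29131 = 1209862351/58262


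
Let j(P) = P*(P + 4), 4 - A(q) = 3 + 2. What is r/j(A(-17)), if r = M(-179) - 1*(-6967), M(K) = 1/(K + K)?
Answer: -831395/358 ≈ -2322.3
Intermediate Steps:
M(K) = 1/(2*K)
A(q) = -1 (A(q) = 4 - (3 + 2) = 4 - 1*5 = 4 - 5 = -1)
r = 2494185/358 (r = (½)/(-179) - 1*(-6967) = (½)*(-1/179) + 6967 = -1/358 + 6967 = 2494185/358 ≈ 6967.0)
j(P) = P*(4 + P)
r/j(A(-17)) = 2494185/(358*((-(4 - 1)))) = 2494185/(358*((-1*3))) = (2494185/358)/(-3) = (2494185/358)*(-⅓) = -831395/358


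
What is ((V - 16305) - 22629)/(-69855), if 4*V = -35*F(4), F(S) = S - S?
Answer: 12978/23285 ≈ 0.55735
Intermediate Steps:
F(S) = 0
V = 0 (V = (-35*0)/4 = (¼)*0 = 0)
((V - 16305) - 22629)/(-69855) = ((0 - 16305) - 22629)/(-69855) = (-16305 - 22629)*(-1/69855) = -38934*(-1/69855) = 12978/23285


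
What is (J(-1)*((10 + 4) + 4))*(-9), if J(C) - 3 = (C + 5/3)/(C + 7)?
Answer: -504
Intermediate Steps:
J(C) = 3 + (5/3 + C)/(7 + C) (J(C) = 3 + (C + 5/3)/(C + 7) = 3 + (C + 5*(⅓))/(7 + C) = 3 + (C + 5/3)/(7 + C) = 3 + (5/3 + C)/(7 + C))
(J(-1)*((10 + 4) + 4))*(-9) = ((4*(17 + 3*(-1))/(3*(7 - 1)))*((10 + 4) + 4))*(-9) = (((4/3)*(17 - 3)/6)*(14 + 4))*(-9) = (((4/3)*(⅙)*14)*18)*(-9) = ((28/9)*18)*(-9) = 56*(-9) = -504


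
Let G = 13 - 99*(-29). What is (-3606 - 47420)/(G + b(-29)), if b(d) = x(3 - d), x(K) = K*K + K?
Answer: -25513/1970 ≈ -12.951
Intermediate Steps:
G = 2884 (G = 13 + 2871 = 2884)
x(K) = K + K² (x(K) = K² + K = K + K²)
b(d) = (3 - d)*(4 - d) (b(d) = (3 - d)*(1 + (3 - d)) = (3 - d)*(4 - d))
(-3606 - 47420)/(G + b(-29)) = (-3606 - 47420)/(2884 + (-4 - 29)*(-3 - 29)) = -51026/(2884 - 33*(-32)) = -51026/(2884 + 1056) = -51026/3940 = -51026*1/3940 = -25513/1970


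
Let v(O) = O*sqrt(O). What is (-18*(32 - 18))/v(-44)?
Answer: -63*I*sqrt(11)/242 ≈ -0.86342*I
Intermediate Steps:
v(O) = O**(3/2)
(-18*(32 - 18))/v(-44) = (-18*(32 - 18))/((-44)**(3/2)) = (-18*14)/((-88*I*sqrt(11))) = -63*I*sqrt(11)/242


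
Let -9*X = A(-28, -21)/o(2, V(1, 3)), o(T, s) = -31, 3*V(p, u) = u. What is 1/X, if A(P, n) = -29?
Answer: -279/29 ≈ -9.6207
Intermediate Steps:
V(p, u) = u/3
X = -29/279 (X = -(-29)/(9*(-31)) = -(-29)*(-1)/(9*31) = -1/9*29/31 = -29/279 ≈ -0.10394)
1/X = 1/(-29/279) = -279/29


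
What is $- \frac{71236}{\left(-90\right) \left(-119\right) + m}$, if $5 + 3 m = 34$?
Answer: $- \frac{213708}{32159} \approx -6.6454$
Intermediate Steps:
$m = \frac{29}{3}$ ($m = - \frac{5}{3} + \frac{1}{3} \cdot 34 = - \frac{5}{3} + \frac{34}{3} = \frac{29}{3} \approx 9.6667$)
$- \frac{71236}{\left(-90\right) \left(-119\right) + m} = - \frac{71236}{\left(-90\right) \left(-119\right) + \frac{29}{3}} = - \frac{71236}{10710 + \frac{29}{3}} = - \frac{71236}{\frac{32159}{3}} = \left(-71236\right) \frac{3}{32159} = - \frac{213708}{32159}$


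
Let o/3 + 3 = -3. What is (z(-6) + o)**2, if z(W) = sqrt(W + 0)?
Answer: (18 - I*sqrt(6))**2 ≈ 318.0 - 88.182*I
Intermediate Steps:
o = -18 (o = -9 + 3*(-3) = -9 - 9 = -18)
z(W) = sqrt(W)
(z(-6) + o)**2 = (sqrt(-6) - 18)**2 = (I*sqrt(6) - 18)**2 = (-18 + I*sqrt(6))**2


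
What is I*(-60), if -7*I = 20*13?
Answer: 15600/7 ≈ 2228.6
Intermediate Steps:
I = -260/7 (I = -20*13/7 = -1/7*260 = -260/7 ≈ -37.143)
I*(-60) = -260/7*(-60) = 15600/7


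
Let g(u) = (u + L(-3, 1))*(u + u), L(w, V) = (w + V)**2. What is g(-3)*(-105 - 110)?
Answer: 1290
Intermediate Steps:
L(w, V) = (V + w)**2
g(u) = 2*u*(4 + u) (g(u) = (u + (1 - 3)**2)*(u + u) = (u + (-2)**2)*(2*u) = (u + 4)*(2*u) = (4 + u)*(2*u) = 2*u*(4 + u))
g(-3)*(-105 - 110) = (2*(-3)*(4 - 3))*(-105 - 110) = (2*(-3)*1)*(-215) = -6*(-215) = 1290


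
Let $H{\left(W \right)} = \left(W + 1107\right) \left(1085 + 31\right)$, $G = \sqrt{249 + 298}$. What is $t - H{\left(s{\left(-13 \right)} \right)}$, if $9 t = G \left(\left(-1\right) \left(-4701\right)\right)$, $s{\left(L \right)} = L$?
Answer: $-1220904 + \frac{1567 \sqrt{547}}{3} \approx -1.2087 \cdot 10^{6}$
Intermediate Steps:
$G = \sqrt{547} \approx 23.388$
$H{\left(W \right)} = 1235412 + 1116 W$ ($H{\left(W \right)} = \left(1107 + W\right) 1116 = 1235412 + 1116 W$)
$t = \frac{1567 \sqrt{547}}{3}$ ($t = \frac{\sqrt{547} \left(\left(-1\right) \left(-4701\right)\right)}{9} = \frac{\sqrt{547} \cdot 4701}{9} = \frac{4701 \sqrt{547}}{9} = \frac{1567 \sqrt{547}}{3} \approx 12216.0$)
$t - H{\left(s{\left(-13 \right)} \right)} = \frac{1567 \sqrt{547}}{3} - \left(1235412 + 1116 \left(-13\right)\right) = \frac{1567 \sqrt{547}}{3} - \left(1235412 - 14508\right) = \frac{1567 \sqrt{547}}{3} - 1220904 = -1220904 + \frac{1567 \sqrt{547}}{3}$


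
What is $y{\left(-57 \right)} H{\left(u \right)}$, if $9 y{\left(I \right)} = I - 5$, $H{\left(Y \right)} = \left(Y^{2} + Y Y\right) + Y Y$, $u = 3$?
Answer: $-186$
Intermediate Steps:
$H{\left(Y \right)} = 3 Y^{2}$ ($H{\left(Y \right)} = \left(Y^{2} + Y^{2}\right) + Y^{2} = 2 Y^{2} + Y^{2} = 3 Y^{2}$)
$y{\left(I \right)} = - \frac{5}{9} + \frac{I}{9}$ ($y{\left(I \right)} = \frac{I - 5}{9} = \frac{-5 + I}{9} = - \frac{5}{9} + \frac{I}{9}$)
$y{\left(-57 \right)} H{\left(u \right)} = \left(- \frac{5}{9} + \frac{1}{9} \left(-57\right)\right) 3 \cdot 3^{2} = \left(- \frac{5}{9} - \frac{19}{3}\right) 3 \cdot 9 = \left(- \frac{62}{9}\right) 27 = -186$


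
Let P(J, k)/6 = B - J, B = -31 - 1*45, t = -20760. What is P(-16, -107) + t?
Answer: -21120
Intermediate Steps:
B = -76 (B = -31 - 45 = -76)
P(J, k) = -456 - 6*J (P(J, k) = 6*(-76 - J) = -456 - 6*J)
P(-16, -107) + t = (-456 - 6*(-16)) - 20760 = (-456 + 96) - 20760 = -360 - 20760 = -21120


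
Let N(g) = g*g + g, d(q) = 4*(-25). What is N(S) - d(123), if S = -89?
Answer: 7932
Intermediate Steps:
d(q) = -100
N(g) = g + g**2 (N(g) = g**2 + g = g + g**2)
N(S) - d(123) = -89*(1 - 89) - 1*(-100) = -89*(-88) + 100 = 7832 + 100 = 7932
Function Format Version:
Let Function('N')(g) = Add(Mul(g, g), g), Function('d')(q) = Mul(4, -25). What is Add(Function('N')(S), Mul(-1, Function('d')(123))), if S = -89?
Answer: 7932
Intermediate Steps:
Function('d')(q) = -100
Function('N')(g) = Add(g, Pow(g, 2)) (Function('N')(g) = Add(Pow(g, 2), g) = Add(g, Pow(g, 2)))
Add(Function('N')(S), Mul(-1, Function('d')(123))) = Add(Mul(-89, Add(1, -89)), Mul(-1, -100)) = Add(Mul(-89, -88), 100) = Add(7832, 100) = 7932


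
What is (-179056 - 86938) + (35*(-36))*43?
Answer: -320174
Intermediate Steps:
(-179056 - 86938) + (35*(-36))*43 = -265994 - 1260*43 = -265994 - 54180 = -320174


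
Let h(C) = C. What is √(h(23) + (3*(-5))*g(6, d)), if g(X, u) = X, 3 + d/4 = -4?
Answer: I*√67 ≈ 8.1853*I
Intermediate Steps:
d = -28 (d = -12 + 4*(-4) = -12 - 16 = -28)
√(h(23) + (3*(-5))*g(6, d)) = √(23 + (3*(-5))*6) = √(23 - 15*6) = √(23 - 90) = √(-67) = I*√67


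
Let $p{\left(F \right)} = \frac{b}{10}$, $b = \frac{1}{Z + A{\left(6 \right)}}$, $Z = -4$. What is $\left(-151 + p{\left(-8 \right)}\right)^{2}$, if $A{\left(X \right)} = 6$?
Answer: $\frac{9114361}{400} \approx 22786.0$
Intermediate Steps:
$b = \frac{1}{2}$ ($b = \frac{1}{-4 + 6} = \frac{1}{2} \approx 0.5$)
$p{\left(F \right)} = \frac{1}{20}$ ($p{\left(F \right)} = \frac{1}{2 \cdot 10} = \frac{1}{2} \cdot \frac{1}{10} = \frac{1}{20}$)
$\left(-151 + p{\left(-8 \right)}\right)^{2} = \left(-151 + \frac{1}{20}\right)^{2} = \left(- \frac{3019}{20}\right)^{2} = \frac{9114361}{400}$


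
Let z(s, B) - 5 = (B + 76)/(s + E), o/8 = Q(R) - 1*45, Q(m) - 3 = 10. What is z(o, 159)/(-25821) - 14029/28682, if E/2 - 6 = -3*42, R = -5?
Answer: -89868412177/183668284656 ≈ -0.48930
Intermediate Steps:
Q(m) = 13 (Q(m) = 3 + 10 = 13)
E = -240 (E = 12 + 2*(-3*42) = 12 + 2*(-126) = 12 - 252 = -240)
o = -256 (o = 8*(13 - 1*45) = 8*(13 - 45) = 8*(-32) = -256)
z(s, B) = 5 + (76 + B)/(-240 + s) (z(s, B) = 5 + (B + 76)/(s - 240) = 5 + (76 + B)/(-240 + s))
z(o, 159)/(-25821) - 14029/28682 = ((-1124 + 159 + 5*(-256))/(-240 - 256))/(-25821) - 14029/28682 = ((-1124 + 159 - 1280)/(-496))*(-1/25821) - 14029*1/28682 = -1/496*(-2245)*(-1/25821) - 14029/28682 = (2245/496)*(-1/25821) - 14029/28682 = -2245/12807216 - 14029/28682 = -89868412177/183668284656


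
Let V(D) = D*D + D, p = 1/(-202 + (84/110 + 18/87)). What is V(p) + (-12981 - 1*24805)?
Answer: -3884827994588869/102811292164 ≈ -37786.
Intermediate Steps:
p = -1595/320642 (p = 1/(-202 + (84*(1/110) + 18*(1/87))) = 1/(-202 + (42/55 + 6/29)) = 1/(-202 + 1548/1595) = 1/(-320642/1595) = -1595/320642 ≈ -0.0049744)
V(D) = D + D**2 (V(D) = D**2 + D = D + D**2)
V(p) + (-12981 - 1*24805) = -1595*(1 - 1595/320642)/320642 + (-12981 - 1*24805) = -1595/320642*319047/320642 + (-12981 - 24805) = -508879965/102811292164 - 37786 = -3884827994588869/102811292164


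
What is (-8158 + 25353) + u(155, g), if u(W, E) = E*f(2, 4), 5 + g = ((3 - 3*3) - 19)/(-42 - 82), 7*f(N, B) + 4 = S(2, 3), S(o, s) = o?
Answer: 1066175/62 ≈ 17196.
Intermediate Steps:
f(N, B) = -2/7 (f(N, B) = -4/7 + (⅐)*2 = -4/7 + 2/7 = -2/7)
g = -595/124 (g = -5 + ((3 - 3*3) - 19)/(-42 - 82) = -5 + ((3 - 9) - 19)/(-124) = -5 + (-6 - 19)*(-1/124) = -5 - 25*(-1/124) = -5 + 25/124 = -595/124 ≈ -4.7984)
u(W, E) = -2*E/7 (u(W, E) = E*(-2/7) = -2*E/7)
(-8158 + 25353) + u(155, g) = (-8158 + 25353) - 2/7*(-595/124) = 17195 + 85/62 = 1066175/62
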